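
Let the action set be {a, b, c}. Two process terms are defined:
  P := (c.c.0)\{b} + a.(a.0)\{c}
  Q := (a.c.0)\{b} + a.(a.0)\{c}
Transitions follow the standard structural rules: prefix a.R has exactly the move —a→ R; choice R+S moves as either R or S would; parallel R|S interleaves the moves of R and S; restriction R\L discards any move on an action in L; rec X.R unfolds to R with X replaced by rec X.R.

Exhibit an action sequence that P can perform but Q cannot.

c

P's transition system — 5 states:
  u0 = (c.c.0)\{b} + a.(a.0)\{c} | --a--▸ u1, --c--▸ u2
  u1 = (a.0)\{c} | --a--▸ u3
  u2 = (c.0)\{b} | --c--▸ u4
  u3 = 0\{c} | ·
  u4 = 0\{b} | ·
Q's transition system — 5 states:
  v0 = (a.c.0)\{b} + a.(a.0)\{c} | --a--▸ v1, --a--▸ v2
  v1 = (a.0)\{c} | --a--▸ v3
  v2 = (c.0)\{b} | --c--▸ v4
  v3 = 0\{c} | ·
  v4 = 0\{b} | ·
Trace ⟨c⟩ through P, begin at {u0}:
  step 1 (c): {u2}
  ✓ P
Trace ⟨c⟩ through Q, begin at {v0}:
  step 1 (c): ∅ (Q stuck)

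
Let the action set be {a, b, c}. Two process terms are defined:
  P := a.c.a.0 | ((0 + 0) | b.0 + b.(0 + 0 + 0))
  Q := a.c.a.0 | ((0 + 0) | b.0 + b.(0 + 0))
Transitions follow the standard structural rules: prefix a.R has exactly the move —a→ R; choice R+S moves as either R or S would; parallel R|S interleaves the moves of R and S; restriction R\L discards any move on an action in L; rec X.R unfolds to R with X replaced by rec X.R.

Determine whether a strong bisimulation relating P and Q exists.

P ~ Q

LTS(P): 12 reachable states
  m0 = a.c.a.0 | ((0 + 0) | b.0 + b.(0 + 0 + 0)) | =a=> m1, =b=> m2, =b=> m3
  m1 = c.a.0 | ((0 + 0) | b.0 + b.(0 + 0 + 0)) | =b=> m4, =b=> m5, =c=> m6
  m2 = a.c.a.0 | ((0 + 0) | 0) | =a=> m4
  m3 = a.c.a.0 | (0 + 0 + 0) | =a=> m5
  m4 = c.a.0 | ((0 + 0) | 0) | =c=> m7
  m5 = c.a.0 | (0 + 0 + 0) | =c=> m8
  m6 = a.0 | ((0 + 0) | b.0 + b.(0 + 0 + 0)) | =a=> m9, =b=> m7, =b=> m8
  m7 = a.0 | ((0 + 0) | 0) | =a=> m10
  m8 = a.0 | (0 + 0 + 0) | =a=> m11
  m9 = 0 | ((0 + 0) | b.0 + b.(0 + 0 + 0)) | =b=> m10, =b=> m11
  m10 = 0 | ((0 + 0) | 0) | (no moves)
  m11 = 0 | (0 + 0 + 0) | (no moves)
LTS(Q): 12 reachable states
  n0 = a.c.a.0 | ((0 + 0) | b.0 + b.(0 + 0)) | =a=> n1, =b=> n2, =b=> n3
  n1 = c.a.0 | ((0 + 0) | b.0 + b.(0 + 0)) | =b=> n4, =b=> n5, =c=> n6
  n2 = a.c.a.0 | ((0 + 0) | 0) | =a=> n4
  n3 = a.c.a.0 | (0 + 0) | =a=> n5
  n4 = c.a.0 | ((0 + 0) | 0) | =c=> n7
  n5 = c.a.0 | (0 + 0) | =c=> n8
  n6 = a.0 | ((0 + 0) | b.0 + b.(0 + 0)) | =a=> n9, =b=> n7, =b=> n8
  n7 = a.0 | ((0 + 0) | 0) | =a=> n10
  n8 = a.0 | (0 + 0) | =a=> n11
  n9 = 0 | ((0 + 0) | b.0 + b.(0 + 0)) | =b=> n10, =b=> n11
  n10 = 0 | ((0 + 0) | 0) | (no moves)
  n11 = 0 | (0 + 0) | (no moves)
Coarsest stable partition (strong bisimilarity classes):
  B0 = {m0, n0}
  B1 = {m2, m3, n2, n3}
  B2 = {m4, m5, n4, n5}
  B3 = {m7, m8, n7, n8}
  B4 = {m10, m11, n10, n11}
  B5 = {m1, n1}
  B6 = {m6, n6}
  B7 = {m9, n9}
m0 ∈ B0, n0 ∈ B0 → same block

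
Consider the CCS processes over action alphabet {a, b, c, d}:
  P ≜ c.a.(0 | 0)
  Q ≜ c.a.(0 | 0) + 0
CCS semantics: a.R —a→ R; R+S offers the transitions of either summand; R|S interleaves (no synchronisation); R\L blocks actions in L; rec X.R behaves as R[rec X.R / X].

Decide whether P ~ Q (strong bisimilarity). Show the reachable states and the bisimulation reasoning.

bisimilar

LTS(P): 3 reachable states
  m0 = c.a.(0 | 0) ⊢ ··c··> m1
  m1 = a.(0 | 0) ⊢ ··a··> m2
  m2 = 0 | 0 ⊢ ·
LTS(Q): 3 reachable states
  n0 = c.a.(0 | 0) + 0 ⊢ ··c··> n1
  n1 = a.(0 | 0) ⊢ ··a··> n2
  n2 = 0 | 0 ⊢ ·
Coarsest stable partition (strong bisimilarity classes):
  B0 = {m0, n0}
  B1 = {m1, n1}
  B2 = {m2, n2}
m0 ∈ B0, n0 ∈ B0 → same block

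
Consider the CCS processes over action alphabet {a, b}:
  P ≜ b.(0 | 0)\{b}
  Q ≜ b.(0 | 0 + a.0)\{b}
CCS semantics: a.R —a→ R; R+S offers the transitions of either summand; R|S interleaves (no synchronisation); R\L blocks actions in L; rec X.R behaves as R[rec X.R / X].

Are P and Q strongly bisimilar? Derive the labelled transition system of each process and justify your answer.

not bisimilar

P's transition system — 2 states:
  u0 = b.(0 | 0)\{b} | --b--▸ u1
  u1 = (0 | 0)\{b} | (no moves)
Q's transition system — 3 states:
  v0 = b.(0 | 0 + a.0)\{b} | --b--▸ v1
  v1 = (0 | 0 + a.0)\{b} | --a--▸ v2
  v2 = 0\{b} | (no moves)
Coarsest stable partition (strong bisimilarity classes):
  B0 = {u0}
  B1 = {u1, v2}
  B2 = {v0}
  B3 = {v1}
u0 ∈ B0, v0 ∈ B2 → different blocks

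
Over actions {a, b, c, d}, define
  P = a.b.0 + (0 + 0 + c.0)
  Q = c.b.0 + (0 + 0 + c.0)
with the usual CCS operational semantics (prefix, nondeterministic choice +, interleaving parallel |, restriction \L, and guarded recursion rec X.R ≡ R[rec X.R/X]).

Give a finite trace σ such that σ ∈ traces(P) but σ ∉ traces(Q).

a

P's transition system — 3 states:
  m0 = a.b.0 + (0 + 0 + c.0) :: —a→ m1, —c→ m2
  m1 = b.0 :: —b→ m2
  m2 = 0 :: deadlocked
Q's transition system — 3 states:
  n0 = c.b.0 + (0 + 0 + c.0) :: —c→ n1, —c→ n2
  n1 = 0 :: deadlocked
  n2 = b.0 :: —b→ n1
Run σ = ⟨a⟩ on P: start {m0}
  after a @ step 1: {m1}
  — P admits the full trace.
Run σ = ⟨a⟩ on Q: start {n0}
  after a @ step 1: no successor for Q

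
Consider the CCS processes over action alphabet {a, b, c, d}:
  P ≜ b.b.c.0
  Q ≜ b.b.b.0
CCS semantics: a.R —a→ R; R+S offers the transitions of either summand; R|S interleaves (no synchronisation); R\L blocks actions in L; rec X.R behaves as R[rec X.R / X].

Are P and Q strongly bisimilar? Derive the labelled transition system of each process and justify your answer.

P ≁ Q

Reachable graph of P (4 states):
  m0 = b.b.c.0 | ··b··> m1
  m1 = b.c.0 | ··b··> m2
  m2 = c.0 | ··c··> m3
  m3 = 0 | ·
Reachable graph of Q (4 states):
  n0 = b.b.b.0 | ··b··> n1
  n1 = b.b.0 | ··b··> n2
  n2 = b.0 | ··b··> n3
  n3 = 0 | ·
Partition-refinement fixed point:
  B0 = {m0}
  B1 = {m1}
  B2 = {m2}
  B3 = {m3, n3}
  B4 = {n0}
  B5 = {n1}
  B6 = {n2}
m0 ∈ B0, n0 ∈ B4 → different blocks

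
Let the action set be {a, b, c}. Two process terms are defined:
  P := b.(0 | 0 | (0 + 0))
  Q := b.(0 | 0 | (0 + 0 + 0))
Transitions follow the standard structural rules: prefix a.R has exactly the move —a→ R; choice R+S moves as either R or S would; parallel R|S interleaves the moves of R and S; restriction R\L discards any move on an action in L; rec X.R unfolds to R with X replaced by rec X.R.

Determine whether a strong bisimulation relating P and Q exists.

YES

LTS(P): 2 reachable states
  s0 = b.(0 | 0 | (0 + 0)) | -b-> s1
  s1 = 0 | 0 | (0 + 0) | deadlocked
LTS(Q): 2 reachable states
  t0 = b.(0 | 0 | (0 + 0 + 0)) | -b-> t1
  t1 = 0 | 0 | (0 + 0 + 0) | deadlocked
Bisimilarity quotient blocks:
  B0 = {s0, t0}
  B1 = {s1, t1}
s0 ∈ B0, t0 ∈ B0 → same block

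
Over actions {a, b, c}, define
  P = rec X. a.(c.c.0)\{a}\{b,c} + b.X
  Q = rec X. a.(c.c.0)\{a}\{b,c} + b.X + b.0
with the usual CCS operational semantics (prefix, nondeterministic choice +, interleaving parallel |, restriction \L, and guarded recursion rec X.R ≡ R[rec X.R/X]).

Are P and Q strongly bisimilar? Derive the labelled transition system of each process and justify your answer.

P's transition system — 2 states:
  s0 = rec X. a.(c.c.0)\{a}\{b,c} + b.X has moves =a=> s1, =b=> s0
  s1 = (c.c.0)\{a}\{b,c} has moves stopped
Q's transition system — 3 states:
  t0 = rec X. a.(c.c.0)\{a}\{b,c} + b.X + b.0 has moves =a=> t1, =b=> t0, =b=> t2
  t1 = (c.c.0)\{a}\{b,c} has moves stopped
  t2 = 0 has moves stopped
Bisimilarity quotient blocks:
  B0 = {s0}
  B1 = {s1, t1, t2}
  B2 = {t0}
s0 ∈ B0, t0 ∈ B2 → different blocks

P ≁ Q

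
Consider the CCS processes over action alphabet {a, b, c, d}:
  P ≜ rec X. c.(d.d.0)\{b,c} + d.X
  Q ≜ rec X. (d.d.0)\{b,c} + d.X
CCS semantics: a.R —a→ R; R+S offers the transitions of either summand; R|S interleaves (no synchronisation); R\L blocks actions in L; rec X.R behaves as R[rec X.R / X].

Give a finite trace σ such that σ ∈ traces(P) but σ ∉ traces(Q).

P's transition system — 4 states:
  u0 = rec X. c.(d.d.0)\{b,c} + d.X ⊢ ··c··> u1, ··d··> u0
  u1 = (d.d.0)\{b,c} ⊢ ··d··> u2
  u2 = (d.0)\{b,c} ⊢ ··d··> u3
  u3 = 0\{b,c} ⊢ stopped
Q's transition system — 3 states:
  v0 = rec X. (d.d.0)\{b,c} + d.X ⊢ ··d··> v0, ··d··> v1
  v1 = (d.0)\{b,c} ⊢ ··d··> v2
  v2 = 0\{b,c} ⊢ stopped
Run σ = ⟨c⟩ on P: start {u0}
  step 1 (c): {u1}
  — P admits the full trace.
Run σ = ⟨c⟩ on Q: start {v0}
  step 1 (c): ∅ (Q stuck)

c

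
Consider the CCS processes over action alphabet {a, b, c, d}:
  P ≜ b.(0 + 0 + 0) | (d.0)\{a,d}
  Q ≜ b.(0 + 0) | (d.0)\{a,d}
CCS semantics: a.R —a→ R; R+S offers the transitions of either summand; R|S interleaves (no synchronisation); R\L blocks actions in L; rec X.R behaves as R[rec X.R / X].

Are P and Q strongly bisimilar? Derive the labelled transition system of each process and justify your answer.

P ~ Q

Reachable graph of P (2 states):
  s0 = b.(0 + 0 + 0) | (d.0)\{a,d} has moves --b--▸ s1
  s1 = (0 + 0 + 0) | (d.0)\{a,d} has moves (no moves)
Reachable graph of Q (2 states):
  t0 = b.(0 + 0) | (d.0)\{a,d} has moves --b--▸ t1
  t1 = (0 + 0) | (d.0)\{a,d} has moves (no moves)
Coarsest stable partition (strong bisimilarity classes):
  B0 = {s0, t0}
  B1 = {s1, t1}
s0 ∈ B0, t0 ∈ B0 → same block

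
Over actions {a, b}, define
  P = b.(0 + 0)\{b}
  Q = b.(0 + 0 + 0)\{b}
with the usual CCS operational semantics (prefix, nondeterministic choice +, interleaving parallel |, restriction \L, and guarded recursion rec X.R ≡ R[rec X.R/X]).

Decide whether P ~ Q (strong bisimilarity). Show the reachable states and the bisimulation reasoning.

P's transition system — 2 states:
  p0 = b.(0 + 0)\{b} | --b--▸ p1
  p1 = (0 + 0)\{b} | ·
Q's transition system — 2 states:
  q0 = b.(0 + 0 + 0)\{b} | --b--▸ q1
  q1 = (0 + 0 + 0)\{b} | ·
Partition-refinement fixed point:
  B0 = {p0, q0}
  B1 = {p1, q1}
p0 ∈ B0, q0 ∈ B0 → same block

bisimilar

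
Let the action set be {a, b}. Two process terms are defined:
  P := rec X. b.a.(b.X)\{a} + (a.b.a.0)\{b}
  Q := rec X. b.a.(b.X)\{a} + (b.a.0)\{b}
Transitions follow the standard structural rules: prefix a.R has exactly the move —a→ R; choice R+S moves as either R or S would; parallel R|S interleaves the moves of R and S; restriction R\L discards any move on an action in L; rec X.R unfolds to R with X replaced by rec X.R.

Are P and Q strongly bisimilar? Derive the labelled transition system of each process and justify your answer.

P's transition system — 6 states:
  m0 = rec X. b.a.(b.X)\{a} + (a.b.a.0)\{b} :: --a--▸ m1, --b--▸ m2
  m1 = (b.a.0)\{b} :: deadlocked
  m2 = a.(b.(rec X. b.a.(b.X)\{a} + (a.b.a.0)\{b}))\{a} :: --a--▸ m3
  m3 = (b.(rec X. b.a.(b.X)\{a} + (a.b.a.0)\{b}))\{a} :: --b--▸ m4
  m4 = (rec X. b.a.(b.X)\{a} + (a.b.a.0)\{b})\{a} :: --b--▸ m5
  m5 = (a.(b.(rec X. b.a.(b.X)\{a} + (a.b.a.0)\{b}))\{a})\{a} :: deadlocked
Q's transition system — 5 states:
  n0 = rec X. b.a.(b.X)\{a} + (b.a.0)\{b} :: --b--▸ n1
  n1 = a.(b.(rec X. b.a.(b.X)\{a} + (b.a.0)\{b}))\{a} :: --a--▸ n2
  n2 = (b.(rec X. b.a.(b.X)\{a} + (b.a.0)\{b}))\{a} :: --b--▸ n3
  n3 = (rec X. b.a.(b.X)\{a} + (b.a.0)\{b})\{a} :: --b--▸ n4
  n4 = (a.(b.(rec X. b.a.(b.X)\{a} + (b.a.0)\{b}))\{a})\{a} :: deadlocked
Partition-refinement fixed point:
  B0 = {m0}
  B1 = {m1, m5, n4}
  B2 = {m2, n1}
  B3 = {m3, n2}
  B4 = {m4, n3}
  B5 = {n0}
m0 ∈ B0, n0 ∈ B5 → different blocks

NO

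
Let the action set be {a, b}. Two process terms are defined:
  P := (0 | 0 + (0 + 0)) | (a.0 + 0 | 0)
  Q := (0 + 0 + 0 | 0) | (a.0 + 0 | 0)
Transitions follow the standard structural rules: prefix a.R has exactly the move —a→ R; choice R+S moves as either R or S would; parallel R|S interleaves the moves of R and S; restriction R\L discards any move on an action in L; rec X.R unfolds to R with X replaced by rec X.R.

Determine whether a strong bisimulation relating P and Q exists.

P ~ Q

P's transition system — 2 states:
  s0 = (0 | 0 + (0 + 0)) | (a.0 + 0 | 0) | -a-> s1
  s1 = (0 | 0 + (0 + 0)) | 0 | stopped
Q's transition system — 2 states:
  t0 = (0 + 0 + 0 | 0) | (a.0 + 0 | 0) | -a-> t1
  t1 = (0 + 0 + 0 | 0) | 0 | stopped
Coarsest stable partition (strong bisimilarity classes):
  B0 = {s0, t0}
  B1 = {s1, t1}
s0 ∈ B0, t0 ∈ B0 → same block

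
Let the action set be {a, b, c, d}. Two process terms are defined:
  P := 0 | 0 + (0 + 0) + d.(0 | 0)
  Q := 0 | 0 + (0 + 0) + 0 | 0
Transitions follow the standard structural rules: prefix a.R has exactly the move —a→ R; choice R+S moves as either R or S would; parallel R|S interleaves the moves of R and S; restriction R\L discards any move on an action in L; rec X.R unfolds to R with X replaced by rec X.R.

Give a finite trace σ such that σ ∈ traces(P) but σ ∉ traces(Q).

P's transition system — 2 states:
  p0 = 0 | 0 + (0 + 0) + d.(0 | 0) | =d=> p1
  p1 = 0 | 0 | stopped
Q's transition system — 1 states:
  q0 = 0 | 0 + (0 + 0) + 0 | 0 | stopped
Executing d from P (initial set {p0}):
  after d @ step 1: {p1}
  — P admits the full trace.
Executing d from Q (initial set {q0}):
  after d @ step 1: ∅ (Q stuck)

d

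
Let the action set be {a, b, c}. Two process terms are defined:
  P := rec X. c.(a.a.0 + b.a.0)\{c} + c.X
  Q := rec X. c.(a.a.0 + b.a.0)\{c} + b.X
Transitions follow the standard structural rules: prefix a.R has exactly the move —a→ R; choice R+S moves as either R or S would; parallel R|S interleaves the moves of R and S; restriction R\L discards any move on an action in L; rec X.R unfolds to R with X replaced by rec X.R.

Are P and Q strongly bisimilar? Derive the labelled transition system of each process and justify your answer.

P ≁ Q

P's transition system — 4 states:
  s0 = rec X. c.(a.a.0 + b.a.0)\{c} + c.X → -c-> s0, -c-> s1
  s1 = (a.a.0 + b.a.0)\{c} → -a-> s2, -b-> s2
  s2 = (a.0)\{c} → -a-> s3
  s3 = 0\{c} → ·
Q's transition system — 4 states:
  t0 = rec X. c.(a.a.0 + b.a.0)\{c} + b.X → -b-> t0, -c-> t1
  t1 = (a.a.0 + b.a.0)\{c} → -a-> t2, -b-> t2
  t2 = (a.0)\{c} → -a-> t3
  t3 = 0\{c} → ·
Bisimilarity quotient blocks:
  B0 = {s0}
  B1 = {s1, t1}
  B2 = {s2, t2}
  B3 = {s3, t3}
  B4 = {t0}
s0 ∈ B0, t0 ∈ B4 → different blocks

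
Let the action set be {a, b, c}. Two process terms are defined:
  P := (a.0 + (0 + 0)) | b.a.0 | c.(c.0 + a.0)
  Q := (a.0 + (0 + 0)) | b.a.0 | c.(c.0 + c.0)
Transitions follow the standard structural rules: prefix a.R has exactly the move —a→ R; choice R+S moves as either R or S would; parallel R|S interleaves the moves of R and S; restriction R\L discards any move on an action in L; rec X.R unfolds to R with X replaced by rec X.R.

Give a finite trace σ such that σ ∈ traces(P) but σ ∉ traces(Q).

P's transition system — 18 states:
  s0 = (a.0 + (0 + 0)) | b.a.0 | c.(c.0 + a.0) → =a=> s1, =b=> s2, =c=> s3
  s1 = 0 | b.a.0 | c.(c.0 + a.0) → =b=> s4, =c=> s5
  s2 = (a.0 + (0 + 0)) | a.0 | c.(c.0 + a.0) → =a=> s4, =a=> s6, =c=> s7
  s3 = (a.0 + (0 + 0)) | b.a.0 | (c.0 + a.0) → =a=> s5, =a=> s8, =b=> s7, =c=> s8
  s4 = 0 | a.0 | c.(c.0 + a.0) → =a=> s9, =c=> s10
  s5 = 0 | b.a.0 | (c.0 + a.0) → =a=> s11, =b=> s10, =c=> s11
  s6 = (a.0 + (0 + 0)) | 0 | c.(c.0 + a.0) → =a=> s9, =c=> s12
  s7 = (a.0 + (0 + 0)) | a.0 | (c.0 + a.0) → =a=> s10, =a=> s12, =a=> s13, =c=> s13
  s8 = (a.0 + (0 + 0)) | b.a.0 | 0 → =a=> s11, =b=> s13
  s9 = 0 | 0 | c.(c.0 + a.0) → =c=> s14
  s10 = 0 | a.0 | (c.0 + a.0) → =a=> s14, =a=> s15, =c=> s15
  s11 = 0 | b.a.0 | 0 → =b=> s15
  s12 = (a.0 + (0 + 0)) | 0 | (c.0 + a.0) → =a=> s14, =a=> s16, =c=> s16
  s13 = (a.0 + (0 + 0)) | a.0 | 0 → =a=> s15, =a=> s16
  s14 = 0 | 0 | (c.0 + a.0) → =a=> s17, =c=> s17
  s15 = 0 | a.0 | 0 → =a=> s17
  s16 = (a.0 + (0 + 0)) | 0 | 0 → =a=> s17
  s17 = 0 | 0 | 0 → (no moves)
Q's transition system — 18 states:
  t0 = (a.0 + (0 + 0)) | b.a.0 | c.(c.0 + c.0) → =a=> t1, =b=> t2, =c=> t3
  t1 = 0 | b.a.0 | c.(c.0 + c.0) → =b=> t4, =c=> t5
  t2 = (a.0 + (0 + 0)) | a.0 | c.(c.0 + c.0) → =a=> t4, =a=> t6, =c=> t7
  t3 = (a.0 + (0 + 0)) | b.a.0 | (c.0 + c.0) → =a=> t5, =b=> t7, =c=> t8
  t4 = 0 | a.0 | c.(c.0 + c.0) → =a=> t9, =c=> t10
  t5 = 0 | b.a.0 | (c.0 + c.0) → =b=> t10, =c=> t11
  t6 = (a.0 + (0 + 0)) | 0 | c.(c.0 + c.0) → =a=> t9, =c=> t12
  t7 = (a.0 + (0 + 0)) | a.0 | (c.0 + c.0) → =a=> t10, =a=> t12, =c=> t13
  t8 = (a.0 + (0 + 0)) | b.a.0 | 0 → =a=> t11, =b=> t13
  t9 = 0 | 0 | c.(c.0 + c.0) → =c=> t14
  t10 = 0 | a.0 | (c.0 + c.0) → =a=> t14, =c=> t15
  t11 = 0 | b.a.0 | 0 → =b=> t15
  t12 = (a.0 + (0 + 0)) | 0 | (c.0 + c.0) → =a=> t14, =c=> t16
  t13 = (a.0 + (0 + 0)) | a.0 | 0 → =a=> t15, =a=> t16
  t14 = 0 | 0 | (c.0 + c.0) → =c=> t17
  t15 = 0 | a.0 | 0 → =a=> t17
  t16 = (a.0 + (0 + 0)) | 0 | 0 → =a=> t17
  t17 = 0 | 0 | 0 → (no moves)
Run σ = ⟨aca⟩ on P: start {s0}
  after a @ step 1: {s1}
  after c @ step 2: {s5}
  after a @ step 3: {s11}
  — P admits the full trace.
Run σ = ⟨aca⟩ on Q: start {t0}
  after a @ step 1: {t1}
  after c @ step 2: {t5}
  after a @ step 3: ∅ (Q stuck)

aca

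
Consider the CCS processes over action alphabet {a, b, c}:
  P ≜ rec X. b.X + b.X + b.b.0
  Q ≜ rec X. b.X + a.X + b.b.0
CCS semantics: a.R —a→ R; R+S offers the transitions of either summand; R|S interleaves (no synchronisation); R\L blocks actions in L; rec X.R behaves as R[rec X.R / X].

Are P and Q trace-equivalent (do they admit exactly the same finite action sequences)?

Reachable graph of P (3 states):
  m0 = rec X. b.X + b.X + b.b.0 :: —b→ m0, —b→ m1
  m1 = b.0 :: —b→ m2
  m2 = 0 :: stopped
Reachable graph of Q (3 states):
  n0 = rec X. b.X + a.X + b.b.0 :: —a→ n0, —b→ n0, —b→ n1
  n1 = b.0 :: —b→ n2
  n2 = 0 :: stopped
Trace ⟨a⟩ through Q, begin at {n0}:
  [1] a ⇒ {n0}
  Q completes σ.
Trace ⟨a⟩ through P, begin at {m0}:
  [1] a ⇒ ∅ (P stuck)

NO — witness ⟨a⟩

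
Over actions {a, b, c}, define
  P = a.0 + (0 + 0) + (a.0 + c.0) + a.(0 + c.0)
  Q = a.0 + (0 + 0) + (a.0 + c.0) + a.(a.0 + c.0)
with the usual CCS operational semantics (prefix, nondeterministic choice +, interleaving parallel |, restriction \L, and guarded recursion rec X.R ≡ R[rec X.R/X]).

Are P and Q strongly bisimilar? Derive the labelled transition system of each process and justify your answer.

P's transition system — 3 states:
  p0 = a.0 + (0 + 0) + (a.0 + c.0) + a.(0 + c.0) has moves ··a··> p1, ··a··> p2, ··c··> p1
  p1 = 0 has moves ·
  p2 = 0 + c.0 has moves ··c··> p1
Q's transition system — 3 states:
  q0 = a.0 + (0 + 0) + (a.0 + c.0) + a.(a.0 + c.0) has moves ··a··> q1, ··a··> q2, ··c··> q1
  q1 = 0 has moves ·
  q2 = a.0 + c.0 has moves ··a··> q1, ··c··> q1
Coarsest stable partition (strong bisimilarity classes):
  B0 = {p0}
  B1 = {p1, q1}
  B2 = {p2}
  B3 = {q0}
  B4 = {q2}
p0 ∈ B0, q0 ∈ B3 → different blocks

NO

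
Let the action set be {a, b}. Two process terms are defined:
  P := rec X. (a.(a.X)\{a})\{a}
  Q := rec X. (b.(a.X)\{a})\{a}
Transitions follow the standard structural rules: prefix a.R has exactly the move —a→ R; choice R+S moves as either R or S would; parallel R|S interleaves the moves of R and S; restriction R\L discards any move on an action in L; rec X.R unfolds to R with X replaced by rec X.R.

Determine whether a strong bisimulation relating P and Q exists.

NO

Reachable graph of P (1 states):
  u0 = rec X. (a.(a.X)\{a})\{a} has moves stopped
Reachable graph of Q (2 states):
  v0 = rec X. (b.(a.X)\{a})\{a} has moves —b→ v1
  v1 = (a.(rec X. (b.(a.X)\{a})\{a}))\{a}\{a} has moves stopped
Partition-refinement fixed point:
  B0 = {u0, v1}
  B1 = {v0}
u0 ∈ B0, v0 ∈ B1 → different blocks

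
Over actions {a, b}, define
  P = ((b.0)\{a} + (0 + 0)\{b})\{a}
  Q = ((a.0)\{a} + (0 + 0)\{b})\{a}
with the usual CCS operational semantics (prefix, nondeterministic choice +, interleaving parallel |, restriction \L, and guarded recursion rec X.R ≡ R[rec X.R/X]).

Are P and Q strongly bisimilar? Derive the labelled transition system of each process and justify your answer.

NO

LTS(P): 2 reachable states
  m0 = ((b.0)\{a} + (0 + 0)\{b})\{a} → ··b··> m1
  m1 = 0\{a}\{a} → deadlocked
LTS(Q): 1 reachable states
  n0 = ((a.0)\{a} + (0 + 0)\{b})\{a} → deadlocked
Bisimilarity quotient blocks:
  B0 = {m0}
  B1 = {m1, n0}
m0 ∈ B0, n0 ∈ B1 → different blocks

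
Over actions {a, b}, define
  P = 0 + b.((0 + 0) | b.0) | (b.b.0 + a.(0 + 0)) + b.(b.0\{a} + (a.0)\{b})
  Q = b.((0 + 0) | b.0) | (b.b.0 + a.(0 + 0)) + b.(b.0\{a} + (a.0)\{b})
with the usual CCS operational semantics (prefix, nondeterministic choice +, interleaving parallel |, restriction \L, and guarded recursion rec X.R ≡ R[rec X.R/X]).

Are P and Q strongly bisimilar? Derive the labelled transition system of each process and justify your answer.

LTS(P): 15 reachable states
  m0 = 0 + b.((0 + 0) | b.0) | (b.b.0 + a.(0 + 0)) + b.(b.0\{a} + (a.0)\{b}) ⊢ =a=> m1, =b=> m2, =b=> m3, =b=> m4
  m1 = b.((0 + 0) | b.0) | (0 + 0) ⊢ =b=> m5
  m2 = (0 + 0) | b.0 | (b.b.0 + a.(0 + 0)) ⊢ =a=> m5, =b=> m6, =b=> m7
  m3 = b.((0 + 0) | b.0) | b.0 ⊢ =b=> m7, =b=> m8
  m4 = b.0\{a} + (a.0)\{b} ⊢ =a=> m9, =b=> m10
  m5 = (0 + 0) | b.0 | (0 + 0) ⊢ =b=> m11
  m6 = (0 + 0) | 0 | (b.b.0 + a.(0 + 0)) ⊢ =a=> m11, =b=> m12
  m7 = (0 + 0) | b.0 | b.0 ⊢ =b=> m12, =b=> m13
  m8 = b.((0 + 0) | b.0) | 0 ⊢ =b=> m13
  m9 = 0\{b} ⊢ deadlocked
  m10 = 0\{a} ⊢ deadlocked
  m11 = (0 + 0) | 0 | (0 + 0) ⊢ deadlocked
  m12 = (0 + 0) | 0 | b.0 ⊢ =b=> m14
  m13 = (0 + 0) | b.0 | 0 ⊢ =b=> m14
  m14 = (0 + 0) | 0 | 0 ⊢ deadlocked
LTS(Q): 15 reachable states
  n0 = b.((0 + 0) | b.0) | (b.b.0 + a.(0 + 0)) + b.(b.0\{a} + (a.0)\{b}) ⊢ =a=> n1, =b=> n2, =b=> n3, =b=> n4
  n1 = b.((0 + 0) | b.0) | (0 + 0) ⊢ =b=> n5
  n2 = (0 + 0) | b.0 | (b.b.0 + a.(0 + 0)) ⊢ =a=> n5, =b=> n6, =b=> n7
  n3 = b.((0 + 0) | b.0) | b.0 ⊢ =b=> n7, =b=> n8
  n4 = b.0\{a} + (a.0)\{b} ⊢ =a=> n9, =b=> n10
  n5 = (0 + 0) | b.0 | (0 + 0) ⊢ =b=> n11
  n6 = (0 + 0) | 0 | (b.b.0 + a.(0 + 0)) ⊢ =a=> n11, =b=> n12
  n7 = (0 + 0) | b.0 | b.0 ⊢ =b=> n12, =b=> n13
  n8 = b.((0 + 0) | b.0) | 0 ⊢ =b=> n13
  n9 = 0\{b} ⊢ deadlocked
  n10 = 0\{a} ⊢ deadlocked
  n11 = (0 + 0) | 0 | (0 + 0) ⊢ deadlocked
  n12 = (0 + 0) | 0 | b.0 ⊢ =b=> n14
  n13 = (0 + 0) | b.0 | 0 ⊢ =b=> n14
  n14 = (0 + 0) | 0 | 0 ⊢ deadlocked
Coarsest stable partition (strong bisimilarity classes):
  B0 = {m0, n0}
  B1 = {m4, n4}
  B2 = {m10, m11, m14, m9, n10, n11, n14, n9}
  B3 = {m1, m7, m8, n1, n7, n8}
  B4 = {m12, m13, m5, n12, n13, n5}
  B5 = {m2, n2}
  B6 = {m6, n6}
  B7 = {m3, n3}
m0 ∈ B0, n0 ∈ B0 → same block

YES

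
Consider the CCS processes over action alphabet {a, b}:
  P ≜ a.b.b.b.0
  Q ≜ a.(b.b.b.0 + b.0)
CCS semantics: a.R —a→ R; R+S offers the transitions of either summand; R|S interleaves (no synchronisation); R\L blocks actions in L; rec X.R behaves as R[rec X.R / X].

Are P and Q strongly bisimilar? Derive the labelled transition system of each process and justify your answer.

P's transition system — 5 states:
  m0 = a.b.b.b.0 ⊢ -a-> m1
  m1 = b.b.b.0 ⊢ -b-> m2
  m2 = b.b.0 ⊢ -b-> m3
  m3 = b.0 ⊢ -b-> m4
  m4 = 0 ⊢ ·
Q's transition system — 5 states:
  n0 = a.(b.b.b.0 + b.0) ⊢ -a-> n1
  n1 = b.b.b.0 + b.0 ⊢ -b-> n2, -b-> n3
  n2 = 0 ⊢ ·
  n3 = b.b.0 ⊢ -b-> n4
  n4 = b.0 ⊢ -b-> n2
Partition-refinement fixed point:
  B0 = {m0}
  B1 = {m1}
  B2 = {m2, n3}
  B3 = {m3, n4}
  B4 = {m4, n2}
  B5 = {n0}
  B6 = {n1}
m0 ∈ B0, n0 ∈ B5 → different blocks

NO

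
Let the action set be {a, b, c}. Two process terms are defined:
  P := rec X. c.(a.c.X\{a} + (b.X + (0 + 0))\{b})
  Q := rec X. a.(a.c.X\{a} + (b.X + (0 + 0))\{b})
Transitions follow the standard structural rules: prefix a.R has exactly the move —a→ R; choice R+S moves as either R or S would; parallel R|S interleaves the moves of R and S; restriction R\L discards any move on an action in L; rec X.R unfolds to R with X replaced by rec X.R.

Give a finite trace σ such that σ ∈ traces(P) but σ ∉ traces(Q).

c

P's transition system — 5 states:
  s0 = rec X. c.(a.c.X\{a} + (b.X + (0 + 0))\{b}) has moves --c--▸ s1
  s1 = a.c.(rec X. c.(a.c.X\{a} + (b.X + (0 + 0))\{b}))\{a} + (b.(rec X. c.(a.c.X\{a} + (b.X + (0 + 0))\{b})) + (0 + 0))\{b} has moves --a--▸ s2
  s2 = c.(rec X. c.(a.c.X\{a} + (b.X + (0 + 0))\{b}))\{a} has moves --c--▸ s3
  s3 = (rec X. c.(a.c.X\{a} + (b.X + (0 + 0))\{b}))\{a} has moves --c--▸ s4
  s4 = (a.c.(rec X. c.(a.c.X\{a} + (b.X + (0 + 0))\{b}))\{a} + (b.(rec X. c.(a.c.X\{a} + (b.X + (0 + 0))\{b})) + (0 + 0))\{b})\{a} has moves deadlocked
Q's transition system — 4 states:
  t0 = rec X. a.(a.c.X\{a} + (b.X + (0 + 0))\{b}) has moves --a--▸ t1
  t1 = a.c.(rec X. a.(a.c.X\{a} + (b.X + (0 + 0))\{b}))\{a} + (b.(rec X. a.(a.c.X\{a} + (b.X + (0 + 0))\{b})) + (0 + 0))\{b} has moves --a--▸ t2
  t2 = c.(rec X. a.(a.c.X\{a} + (b.X + (0 + 0))\{b}))\{a} has moves --c--▸ t3
  t3 = (rec X. a.(a.c.X\{a} + (b.X + (0 + 0))\{b}))\{a} has moves deadlocked
Trace ⟨c⟩ through P, begin at {s0}:
  step 1 (c): {s1}
  P completes σ.
Trace ⟨c⟩ through Q, begin at {t0}:
  step 1 (c): ∅  — Q cannot continue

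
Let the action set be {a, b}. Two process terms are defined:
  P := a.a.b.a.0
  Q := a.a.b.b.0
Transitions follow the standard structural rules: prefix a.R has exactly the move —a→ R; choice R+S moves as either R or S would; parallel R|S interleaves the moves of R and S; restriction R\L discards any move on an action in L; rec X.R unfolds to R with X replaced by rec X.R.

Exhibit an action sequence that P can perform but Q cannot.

LTS(P): 5 reachable states
  p0 = a.a.b.a.0 → —a→ p1
  p1 = a.b.a.0 → —a→ p2
  p2 = b.a.0 → —b→ p3
  p3 = a.0 → —a→ p4
  p4 = 0 → (no moves)
LTS(Q): 5 reachable states
  q0 = a.a.b.b.0 → —a→ q1
  q1 = a.b.b.0 → —a→ q2
  q2 = b.b.0 → —b→ q3
  q3 = b.0 → —b→ q4
  q4 = 0 → (no moves)
Trace ⟨aaba⟩ through P, begin at {p0}:
  step 1 (a): {p1}
  step 2 (a): {p2}
  step 3 (b): {p3}
  step 4 (a): {p4}
  — P admits the full trace.
Trace ⟨aaba⟩ through Q, begin at {q0}:
  step 1 (a): {q1}
  step 2 (a): {q2}
  step 3 (b): {q3}
  step 4 (a): ∅  — Q cannot continue

aaba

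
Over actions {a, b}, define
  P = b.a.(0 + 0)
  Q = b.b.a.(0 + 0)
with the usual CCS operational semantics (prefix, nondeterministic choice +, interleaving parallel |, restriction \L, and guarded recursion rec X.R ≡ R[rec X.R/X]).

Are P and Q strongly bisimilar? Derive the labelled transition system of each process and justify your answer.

P ≁ Q

LTS(P): 3 reachable states
  s0 = b.a.(0 + 0) | =b=> s1
  s1 = a.(0 + 0) | =a=> s2
  s2 = 0 + 0 | deadlocked
LTS(Q): 4 reachable states
  t0 = b.b.a.(0 + 0) | =b=> t1
  t1 = b.a.(0 + 0) | =b=> t2
  t2 = a.(0 + 0) | =a=> t3
  t3 = 0 + 0 | deadlocked
Coarsest stable partition (strong bisimilarity classes):
  B0 = {s0, t1}
  B1 = {s1, t2}
  B2 = {s2, t3}
  B3 = {t0}
s0 ∈ B0, t0 ∈ B3 → different blocks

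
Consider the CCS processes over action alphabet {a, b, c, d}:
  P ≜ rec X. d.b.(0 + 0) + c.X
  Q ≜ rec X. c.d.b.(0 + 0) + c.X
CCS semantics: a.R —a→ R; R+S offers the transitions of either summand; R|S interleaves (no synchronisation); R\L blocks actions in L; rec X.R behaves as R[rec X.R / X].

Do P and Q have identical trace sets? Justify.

LTS(P): 3 reachable states
  p0 = rec X. d.b.(0 + 0) + c.X → -c-> p0, -d-> p1
  p1 = b.(0 + 0) → -b-> p2
  p2 = 0 + 0 → (no moves)
LTS(Q): 4 reachable states
  q0 = rec X. c.d.b.(0 + 0) + c.X → -c-> q0, -c-> q1
  q1 = d.b.(0 + 0) → -d-> q2
  q2 = b.(0 + 0) → -b-> q3
  q3 = 0 + 0 → (no moves)
Trace ⟨d⟩ through P, begin at {p0}:
  step 1 (d): {p1}
  P completes σ.
Trace ⟨d⟩ through Q, begin at {q0}:
  step 1 (d): ∅  — Q cannot continue

traces(P) ≠ traces(Q) — witness ⟨d⟩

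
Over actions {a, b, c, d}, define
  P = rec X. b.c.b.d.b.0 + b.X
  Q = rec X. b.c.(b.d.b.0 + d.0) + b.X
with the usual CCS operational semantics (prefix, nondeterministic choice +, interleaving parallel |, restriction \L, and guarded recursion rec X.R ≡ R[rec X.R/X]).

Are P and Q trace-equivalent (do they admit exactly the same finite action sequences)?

NO — witness ⟨bcd⟩

P's transition system — 6 states:
  p0 = rec X. b.c.b.d.b.0 + b.X :: ··b··> p0, ··b··> p1
  p1 = c.b.d.b.0 :: ··c··> p2
  p2 = b.d.b.0 :: ··b··> p3
  p3 = d.b.0 :: ··d··> p4
  p4 = b.0 :: ··b··> p5
  p5 = 0 :: ∅
Q's transition system — 6 states:
  q0 = rec X. b.c.(b.d.b.0 + d.0) + b.X :: ··b··> q0, ··b··> q1
  q1 = c.(b.d.b.0 + d.0) :: ··c··> q2
  q2 = b.d.b.0 + d.0 :: ··b··> q3, ··d··> q4
  q3 = d.b.0 :: ··d··> q5
  q4 = 0 :: ∅
  q5 = b.0 :: ··b··> q4
Trace ⟨bcd⟩ through Q, begin at {q0}:
  step 1 (b): {q0, q1}
  step 2 (c): {q2}
  step 3 (d): {q4}
  — Q admits the full trace.
Trace ⟨bcd⟩ through P, begin at {p0}:
  step 1 (b): {p0, p1}
  step 2 (c): {p2}
  step 3 (d): ∅ (P stuck)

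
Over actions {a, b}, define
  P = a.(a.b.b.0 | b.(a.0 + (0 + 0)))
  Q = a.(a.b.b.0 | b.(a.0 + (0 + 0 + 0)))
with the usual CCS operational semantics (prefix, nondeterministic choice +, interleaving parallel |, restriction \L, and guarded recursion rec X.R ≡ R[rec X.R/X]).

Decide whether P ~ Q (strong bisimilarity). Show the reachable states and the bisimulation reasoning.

P ~ Q

LTS(P): 13 reachable states
  s0 = a.(a.b.b.0 | b.(a.0 + (0 + 0))) | ··a··> s1
  s1 = a.b.b.0 | b.(a.0 + (0 + 0)) | ··a··> s2, ··b··> s3
  s2 = b.b.0 | b.(a.0 + (0 + 0)) | ··b··> s4, ··b··> s5
  s3 = a.b.b.0 | (a.0 + (0 + 0)) | ··a··> s5, ··a··> s6
  s4 = b.0 | b.(a.0 + (0 + 0)) | ··b··> s7, ··b··> s8
  s5 = b.b.0 | (a.0 + (0 + 0)) | ··a··> s9, ··b··> s8
  s6 = a.b.b.0 | 0 | ··a··> s9
  s7 = 0 | b.(a.0 + (0 + 0)) | ··b··> s10
  s8 = b.0 | (a.0 + (0 + 0)) | ··a··> s11, ··b··> s10
  s9 = b.b.0 | 0 | ··b··> s11
  s10 = 0 | (a.0 + (0 + 0)) | ··a··> s12
  s11 = b.0 | 0 | ··b··> s12
  s12 = 0 | 0 | ∅
LTS(Q): 13 reachable states
  t0 = a.(a.b.b.0 | b.(a.0 + (0 + 0 + 0))) | ··a··> t1
  t1 = a.b.b.0 | b.(a.0 + (0 + 0 + 0)) | ··a··> t2, ··b··> t3
  t2 = b.b.0 | b.(a.0 + (0 + 0 + 0)) | ··b··> t4, ··b··> t5
  t3 = a.b.b.0 | (a.0 + (0 + 0 + 0)) | ··a··> t5, ··a··> t6
  t4 = b.0 | b.(a.0 + (0 + 0 + 0)) | ··b··> t7, ··b··> t8
  t5 = b.b.0 | (a.0 + (0 + 0 + 0)) | ··a··> t9, ··b··> t8
  t6 = a.b.b.0 | 0 | ··a··> t9
  t7 = 0 | b.(a.0 + (0 + 0 + 0)) | ··b··> t10
  t8 = b.0 | (a.0 + (0 + 0 + 0)) | ··a··> t11, ··b··> t10
  t9 = b.b.0 | 0 | ··b··> t11
  t10 = 0 | (a.0 + (0 + 0 + 0)) | ··a··> t12
  t11 = b.0 | 0 | ··b··> t12
  t12 = 0 | 0 | ∅
Partition-refinement fixed point:
  B0 = {s0, t0}
  B1 = {s1, t1}
  B2 = {s3, t3}
  B3 = {s5, t5}
  B4 = {s9, t9}
  B5 = {s11, t11}
  B6 = {s12, t12}
  B7 = {s8, t8}
  B8 = {s10, t10}
  B9 = {s6, t6}
  B10 = {s2, t2}
  B11 = {s4, t4}
  B12 = {s7, t7}
s0 ∈ B0, t0 ∈ B0 → same block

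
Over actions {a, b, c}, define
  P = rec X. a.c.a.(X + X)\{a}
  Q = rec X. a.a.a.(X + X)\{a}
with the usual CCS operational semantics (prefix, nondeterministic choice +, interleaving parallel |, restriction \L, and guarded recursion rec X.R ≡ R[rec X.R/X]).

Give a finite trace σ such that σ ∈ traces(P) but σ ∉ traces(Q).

ac

P's transition system — 4 states:
  p0 = rec X. a.c.a.(X + X)\{a} | =a=> p1
  p1 = c.a.((rec X. a.c.a.(X + X)\{a}) + (rec X. a.c.a.(X + X)\{a}))\{a} | =c=> p2
  p2 = a.((rec X. a.c.a.(X + X)\{a}) + (rec X. a.c.a.(X + X)\{a}))\{a} | =a=> p3
  p3 = ((rec X. a.c.a.(X + X)\{a}) + (rec X. a.c.a.(X + X)\{a}))\{a} | (no moves)
Q's transition system — 4 states:
  q0 = rec X. a.a.a.(X + X)\{a} | =a=> q1
  q1 = a.a.((rec X. a.a.a.(X + X)\{a}) + (rec X. a.a.a.(X + X)\{a}))\{a} | =a=> q2
  q2 = a.((rec X. a.a.a.(X + X)\{a}) + (rec X. a.a.a.(X + X)\{a}))\{a} | =a=> q3
  q3 = ((rec X. a.a.a.(X + X)\{a}) + (rec X. a.a.a.(X + X)\{a}))\{a} | (no moves)
Run σ = ⟨ac⟩ on P: start {p0}
  step 1 (a): {p1}
  step 2 (c): {p2}
  P completes σ.
Run σ = ⟨ac⟩ on Q: start {q0}
  step 1 (a): {q1}
  step 2 (c): ∅  — Q cannot continue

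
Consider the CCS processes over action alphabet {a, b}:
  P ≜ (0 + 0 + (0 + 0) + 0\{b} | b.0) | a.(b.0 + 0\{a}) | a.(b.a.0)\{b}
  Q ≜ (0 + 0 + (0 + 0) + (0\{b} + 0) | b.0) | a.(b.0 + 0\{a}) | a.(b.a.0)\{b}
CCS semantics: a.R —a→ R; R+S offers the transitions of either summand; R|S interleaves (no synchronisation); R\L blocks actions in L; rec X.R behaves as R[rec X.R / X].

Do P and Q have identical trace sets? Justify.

trace-equivalent

Reachable graph of P (12 states):
  p0 = (0 + 0 + (0 + 0) + 0\{b} | b.0) | a.(b.0 + 0\{a}) | a.(b.a.0)\{b} | =a=> p1, =a=> p2, =b=> p3
  p1 = (0 + 0 + (0 + 0) + 0\{b} | b.0) | (b.0 + 0\{a}) | a.(b.a.0)\{b} | =a=> p4, =b=> p5, =b=> p6
  p2 = (0 + 0 + (0 + 0) + 0\{b} | b.0) | a.(b.0 + 0\{a}) | (b.a.0)\{b} | =a=> p4, =b=> p7
  p3 = 0\{b} | 0 | a.(b.0 + 0\{a}) | a.(b.a.0)\{b} | =a=> p6, =a=> p7
  p4 = (0 + 0 + (0 + 0) + 0\{b} | b.0) | (b.0 + 0\{a}) | (b.a.0)\{b} | =b=> p8, =b=> p9
  p5 = (0 + 0 + (0 + 0) + 0\{b} | b.0) | 0 | a.(b.a.0)\{b} | =a=> p8, =b=> p10
  p6 = 0\{b} | 0 | (b.0 + 0\{a}) | a.(b.a.0)\{b} | =a=> p9, =b=> p10
  p7 = 0\{b} | 0 | a.(b.0 + 0\{a}) | (b.a.0)\{b} | =a=> p9
  p8 = (0 + 0 + (0 + 0) + 0\{b} | b.0) | 0 | (b.a.0)\{b} | =b=> p11
  p9 = 0\{b} | 0 | (b.0 + 0\{a}) | (b.a.0)\{b} | =b=> p11
  p10 = 0\{b} | 0 | 0 | a.(b.a.0)\{b} | =a=> p11
  p11 = 0\{b} | 0 | 0 | (b.a.0)\{b} | ·
Reachable graph of Q (12 states):
  q0 = (0 + 0 + (0 + 0) + (0\{b} + 0) | b.0) | a.(b.0 + 0\{a}) | a.(b.a.0)\{b} | =a=> q1, =a=> q2, =b=> q3
  q1 = (0 + 0 + (0 + 0) + (0\{b} + 0) | b.0) | (b.0 + 0\{a}) | a.(b.a.0)\{b} | =a=> q4, =b=> q5, =b=> q6
  q2 = (0 + 0 + (0 + 0) + (0\{b} + 0) | b.0) | a.(b.0 + 0\{a}) | (b.a.0)\{b} | =a=> q4, =b=> q7
  q3 = (0\{b} + 0) | 0 | a.(b.0 + 0\{a}) | a.(b.a.0)\{b} | =a=> q6, =a=> q7
  q4 = (0 + 0 + (0 + 0) + (0\{b} + 0) | b.0) | (b.0 + 0\{a}) | (b.a.0)\{b} | =b=> q8, =b=> q9
  q5 = (0 + 0 + (0 + 0) + (0\{b} + 0) | b.0) | 0 | a.(b.a.0)\{b} | =a=> q8, =b=> q10
  q6 = (0\{b} + 0) | 0 | (b.0 + 0\{a}) | a.(b.a.0)\{b} | =a=> q9, =b=> q10
  q7 = (0\{b} + 0) | 0 | a.(b.0 + 0\{a}) | (b.a.0)\{b} | =a=> q9
  q8 = (0 + 0 + (0 + 0) + (0\{b} + 0) | b.0) | 0 | (b.a.0)\{b} | =b=> q11
  q9 = (0\{b} + 0) | 0 | (b.0 + 0\{a}) | (b.a.0)\{b} | =b=> q11
  q10 = (0\{b} + 0) | 0 | 0 | a.(b.a.0)\{b} | =a=> q11
  q11 = (0\{b} + 0) | 0 | 0 | (b.a.0)\{b} | ·
Partition-refinement fixed point:
  B0 = {p0, q0}
  B1 = {p2, q2}
  B2 = {p4, q4}
  B3 = {p8, p9, q8, q9}
  B4 = {p11, q11}
  B5 = {p7, q7}
  B6 = {p1, q1}
  B7 = {p5, p6, q5, q6}
  B8 = {p10, q10}
  B9 = {p3, q3}
p0 ∈ B0, q0 ∈ B0 → same block
Bisimilar ⇒ trace-equivalent.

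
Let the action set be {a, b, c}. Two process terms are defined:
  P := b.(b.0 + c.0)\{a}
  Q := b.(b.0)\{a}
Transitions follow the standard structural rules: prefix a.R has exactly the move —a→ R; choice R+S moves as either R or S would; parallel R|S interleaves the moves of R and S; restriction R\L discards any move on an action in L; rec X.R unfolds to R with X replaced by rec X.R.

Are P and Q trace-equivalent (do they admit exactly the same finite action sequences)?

LTS(P): 3 reachable states
  u0 = b.(b.0 + c.0)\{a} ⊢ --b--▸ u1
  u1 = (b.0 + c.0)\{a} ⊢ --b--▸ u2, --c--▸ u2
  u2 = 0\{a} ⊢ (no moves)
LTS(Q): 3 reachable states
  v0 = b.(b.0)\{a} ⊢ --b--▸ v1
  v1 = (b.0)\{a} ⊢ --b--▸ v2
  v2 = 0\{a} ⊢ (no moves)
Executing bc from P (initial set {u0}):
  [1] b ⇒ {u1}
  [2] c ⇒ {u2}
  P completes σ.
Executing bc from Q (initial set {v0}):
  [1] b ⇒ {v1}
  [2] c ⇒ no successor for Q

trace-distinct — witness ⟨bc⟩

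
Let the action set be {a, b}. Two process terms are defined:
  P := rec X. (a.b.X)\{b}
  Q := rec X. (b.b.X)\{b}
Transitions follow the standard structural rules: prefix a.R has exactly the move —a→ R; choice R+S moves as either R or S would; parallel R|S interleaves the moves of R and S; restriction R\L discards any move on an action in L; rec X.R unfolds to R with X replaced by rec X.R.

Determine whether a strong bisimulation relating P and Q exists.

LTS(P): 2 reachable states
  p0 = rec X. (a.b.X)\{b} ⊢ --a--▸ p1
  p1 = (b.(rec X. (a.b.X)\{b}))\{b} ⊢ (no moves)
LTS(Q): 1 reachable states
  q0 = rec X. (b.b.X)\{b} ⊢ (no moves)
Coarsest stable partition (strong bisimilarity classes):
  B0 = {p0}
  B1 = {p1, q0}
p0 ∈ B0, q0 ∈ B1 → different blocks

NO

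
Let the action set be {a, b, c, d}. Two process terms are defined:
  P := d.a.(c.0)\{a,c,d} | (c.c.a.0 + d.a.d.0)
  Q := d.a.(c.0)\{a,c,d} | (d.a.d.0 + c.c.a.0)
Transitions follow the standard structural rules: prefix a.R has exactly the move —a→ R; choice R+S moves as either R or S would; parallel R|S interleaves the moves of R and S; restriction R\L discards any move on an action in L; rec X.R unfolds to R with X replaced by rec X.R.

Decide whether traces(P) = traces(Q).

Reachable graph of P (18 states):
  s0 = d.a.(c.0)\{a,c,d} | (c.c.a.0 + d.a.d.0) → --c--▸ s1, --d--▸ s2, --d--▸ s3
  s1 = d.a.(c.0)\{a,c,d} | c.a.0 → --c--▸ s4, --d--▸ s5
  s2 = a.(c.0)\{a,c,d} | (c.c.a.0 + d.a.d.0) → --a--▸ s6, --c--▸ s5, --d--▸ s7
  s3 = d.a.(c.0)\{a,c,d} | a.d.0 → --a--▸ s8, --d--▸ s7
  s4 = d.a.(c.0)\{a,c,d} | a.0 → --a--▸ s9, --d--▸ s10
  s5 = a.(c.0)\{a,c,d} | c.a.0 → --a--▸ s11, --c--▸ s10
  s6 = (c.0)\{a,c,d} | (c.c.a.0 + d.a.d.0) → --c--▸ s11, --d--▸ s12
  s7 = a.(c.0)\{a,c,d} | a.d.0 → --a--▸ s12, --a--▸ s13
  s8 = d.a.(c.0)\{a,c,d} | d.0 → --d--▸ s13, --d--▸ s9
  s9 = d.a.(c.0)\{a,c,d} | 0 → --d--▸ s14
  s10 = a.(c.0)\{a,c,d} | a.0 → --a--▸ s14, --a--▸ s15
  s11 = (c.0)\{a,c,d} | c.a.0 → --c--▸ s15
  s12 = (c.0)\{a,c,d} | a.d.0 → --a--▸ s16
  s13 = a.(c.0)\{a,c,d} | d.0 → --a--▸ s16, --d--▸ s14
  s14 = a.(c.0)\{a,c,d} | 0 → --a--▸ s17
  s15 = (c.0)\{a,c,d} | a.0 → --a--▸ s17
  s16 = (c.0)\{a,c,d} | d.0 → --d--▸ s17
  s17 = (c.0)\{a,c,d} | 0 → (no moves)
Reachable graph of Q (18 states):
  t0 = d.a.(c.0)\{a,c,d} | (d.a.d.0 + c.c.a.0) → --c--▸ t1, --d--▸ t2, --d--▸ t3
  t1 = d.a.(c.0)\{a,c,d} | c.a.0 → --c--▸ t4, --d--▸ t5
  t2 = a.(c.0)\{a,c,d} | (d.a.d.0 + c.c.a.0) → --a--▸ t6, --c--▸ t5, --d--▸ t7
  t3 = d.a.(c.0)\{a,c,d} | a.d.0 → --a--▸ t8, --d--▸ t7
  t4 = d.a.(c.0)\{a,c,d} | a.0 → --a--▸ t9, --d--▸ t10
  t5 = a.(c.0)\{a,c,d} | c.a.0 → --a--▸ t11, --c--▸ t10
  t6 = (c.0)\{a,c,d} | (d.a.d.0 + c.c.a.0) → --c--▸ t11, --d--▸ t12
  t7 = a.(c.0)\{a,c,d} | a.d.0 → --a--▸ t12, --a--▸ t13
  t8 = d.a.(c.0)\{a,c,d} | d.0 → --d--▸ t13, --d--▸ t9
  t9 = d.a.(c.0)\{a,c,d} | 0 → --d--▸ t14
  t10 = a.(c.0)\{a,c,d} | a.0 → --a--▸ t14, --a--▸ t15
  t11 = (c.0)\{a,c,d} | c.a.0 → --c--▸ t15
  t12 = (c.0)\{a,c,d} | a.d.0 → --a--▸ t16
  t13 = a.(c.0)\{a,c,d} | d.0 → --a--▸ t16, --d--▸ t14
  t14 = a.(c.0)\{a,c,d} | 0 → --a--▸ t17
  t15 = (c.0)\{a,c,d} | a.0 → --a--▸ t17
  t16 = (c.0)\{a,c,d} | d.0 → --d--▸ t17
  t17 = (c.0)\{a,c,d} | 0 → (no moves)
Coarsest stable partition (strong bisimilarity classes):
  B0 = {s0, t0}
  B1 = {s1, t1}
  B2 = {s4, t4}
  B3 = {s10, t10}
  B4 = {s14, s15, t14, t15}
  B5 = {s17, t17}
  B6 = {s9, t9}
  B7 = {s5, t5}
  B8 = {s11, t11}
  B9 = {s3, t3}
  B10 = {s8, t8}
  B11 = {s13, t13}
  B12 = {s16, t16}
  B13 = {s7, t7}
  B14 = {s12, t12}
  B15 = {s2, t2}
  B16 = {s6, t6}
s0 ∈ B0, t0 ∈ B0 → same block
Bisimilar ⇒ trace-equivalent.

trace-equivalent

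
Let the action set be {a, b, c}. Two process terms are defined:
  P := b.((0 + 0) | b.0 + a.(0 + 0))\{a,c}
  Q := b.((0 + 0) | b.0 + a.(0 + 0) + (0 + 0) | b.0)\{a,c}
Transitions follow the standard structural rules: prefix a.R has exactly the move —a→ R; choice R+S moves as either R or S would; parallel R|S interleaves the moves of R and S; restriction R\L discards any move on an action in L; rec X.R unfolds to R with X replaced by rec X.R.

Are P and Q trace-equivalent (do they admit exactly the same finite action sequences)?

trace-equivalent

P's transition system — 3 states:
  p0 = b.((0 + 0) | b.0 + a.(0 + 0))\{a,c} :: —b→ p1
  p1 = ((0 + 0) | b.0 + a.(0 + 0))\{a,c} :: —b→ p2
  p2 = ((0 + 0) | 0)\{a,c} :: (no moves)
Q's transition system — 3 states:
  q0 = b.((0 + 0) | b.0 + a.(0 + 0) + (0 + 0) | b.0)\{a,c} :: —b→ q1
  q1 = ((0 + 0) | b.0 + a.(0 + 0) + (0 + 0) | b.0)\{a,c} :: —b→ q2
  q2 = ((0 + 0) | 0)\{a,c} :: (no moves)
Bisimilarity quotient blocks:
  B0 = {p0, q0}
  B1 = {p1, q1}
  B2 = {p2, q2}
p0 ∈ B0, q0 ∈ B0 → same block
Bisimilar ⇒ trace-equivalent.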